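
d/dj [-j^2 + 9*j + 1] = 9 - 2*j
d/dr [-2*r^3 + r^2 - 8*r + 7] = -6*r^2 + 2*r - 8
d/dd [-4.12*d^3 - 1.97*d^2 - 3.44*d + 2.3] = -12.36*d^2 - 3.94*d - 3.44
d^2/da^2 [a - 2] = 0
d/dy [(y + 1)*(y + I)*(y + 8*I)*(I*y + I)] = 4*I*y^3 + y^2*(-27 + 6*I) + y*(-36 - 14*I) - 9 - 16*I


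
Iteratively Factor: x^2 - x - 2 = (x - 2)*(x + 1)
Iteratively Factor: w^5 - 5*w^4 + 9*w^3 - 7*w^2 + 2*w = (w)*(w^4 - 5*w^3 + 9*w^2 - 7*w + 2) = w*(w - 2)*(w^3 - 3*w^2 + 3*w - 1) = w*(w - 2)*(w - 1)*(w^2 - 2*w + 1) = w*(w - 2)*(w - 1)^2*(w - 1)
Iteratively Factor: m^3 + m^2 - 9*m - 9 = (m + 1)*(m^2 - 9) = (m + 1)*(m + 3)*(m - 3)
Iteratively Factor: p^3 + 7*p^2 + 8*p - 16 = (p + 4)*(p^2 + 3*p - 4) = (p - 1)*(p + 4)*(p + 4)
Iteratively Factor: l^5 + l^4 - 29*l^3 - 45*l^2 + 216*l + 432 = (l - 4)*(l^4 + 5*l^3 - 9*l^2 - 81*l - 108) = (l - 4)*(l + 3)*(l^3 + 2*l^2 - 15*l - 36) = (l - 4)*(l + 3)^2*(l^2 - l - 12) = (l - 4)^2*(l + 3)^2*(l + 3)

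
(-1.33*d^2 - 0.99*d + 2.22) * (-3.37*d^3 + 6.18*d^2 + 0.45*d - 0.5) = 4.4821*d^5 - 4.8831*d^4 - 14.1981*d^3 + 13.9391*d^2 + 1.494*d - 1.11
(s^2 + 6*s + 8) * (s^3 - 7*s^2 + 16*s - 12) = s^5 - s^4 - 18*s^3 + 28*s^2 + 56*s - 96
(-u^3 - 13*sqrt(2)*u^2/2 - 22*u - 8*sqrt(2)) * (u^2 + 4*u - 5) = -u^5 - 13*sqrt(2)*u^4/2 - 4*u^4 - 26*sqrt(2)*u^3 - 17*u^3 - 88*u^2 + 49*sqrt(2)*u^2/2 - 32*sqrt(2)*u + 110*u + 40*sqrt(2)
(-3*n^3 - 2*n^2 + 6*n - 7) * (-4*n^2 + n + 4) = 12*n^5 + 5*n^4 - 38*n^3 + 26*n^2 + 17*n - 28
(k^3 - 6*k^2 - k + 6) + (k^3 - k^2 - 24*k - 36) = 2*k^3 - 7*k^2 - 25*k - 30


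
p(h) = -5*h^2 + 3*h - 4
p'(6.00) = -57.00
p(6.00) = -166.00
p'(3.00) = -27.00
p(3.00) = -40.00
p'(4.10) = -38.00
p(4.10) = -75.75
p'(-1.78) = 20.80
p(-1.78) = -25.18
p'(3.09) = -27.90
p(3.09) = -42.47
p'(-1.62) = 19.20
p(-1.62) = -21.98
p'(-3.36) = 36.60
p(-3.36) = -70.53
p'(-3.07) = 33.70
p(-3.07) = -60.33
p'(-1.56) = 18.60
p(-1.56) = -20.85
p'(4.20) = -39.00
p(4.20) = -79.60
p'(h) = 3 - 10*h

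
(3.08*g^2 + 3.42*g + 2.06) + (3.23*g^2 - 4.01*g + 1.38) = 6.31*g^2 - 0.59*g + 3.44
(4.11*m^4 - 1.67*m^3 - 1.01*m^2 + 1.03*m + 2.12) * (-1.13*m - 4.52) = -4.6443*m^5 - 16.6901*m^4 + 8.6897*m^3 + 3.4013*m^2 - 7.0512*m - 9.5824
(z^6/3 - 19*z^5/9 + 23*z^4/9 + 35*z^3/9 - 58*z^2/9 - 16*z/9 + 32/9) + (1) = z^6/3 - 19*z^5/9 + 23*z^4/9 + 35*z^3/9 - 58*z^2/9 - 16*z/9 + 41/9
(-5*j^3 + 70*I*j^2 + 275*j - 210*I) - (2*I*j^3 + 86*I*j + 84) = -5*j^3 - 2*I*j^3 + 70*I*j^2 + 275*j - 86*I*j - 84 - 210*I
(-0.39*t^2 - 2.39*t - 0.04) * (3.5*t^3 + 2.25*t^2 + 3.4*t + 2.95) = -1.365*t^5 - 9.2425*t^4 - 6.8435*t^3 - 9.3665*t^2 - 7.1865*t - 0.118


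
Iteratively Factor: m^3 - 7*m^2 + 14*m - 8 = (m - 1)*(m^2 - 6*m + 8) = (m - 4)*(m - 1)*(m - 2)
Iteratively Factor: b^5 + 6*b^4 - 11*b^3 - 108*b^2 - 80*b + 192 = (b - 4)*(b^4 + 10*b^3 + 29*b^2 + 8*b - 48) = (b - 4)*(b + 4)*(b^3 + 6*b^2 + 5*b - 12) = (b - 4)*(b + 4)^2*(b^2 + 2*b - 3) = (b - 4)*(b - 1)*(b + 4)^2*(b + 3)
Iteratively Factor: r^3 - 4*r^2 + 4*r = (r - 2)*(r^2 - 2*r) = r*(r - 2)*(r - 2)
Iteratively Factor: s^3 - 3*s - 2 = (s - 2)*(s^2 + 2*s + 1) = (s - 2)*(s + 1)*(s + 1)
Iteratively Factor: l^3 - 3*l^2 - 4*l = (l)*(l^2 - 3*l - 4) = l*(l - 4)*(l + 1)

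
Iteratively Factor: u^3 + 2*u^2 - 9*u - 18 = (u + 2)*(u^2 - 9) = (u - 3)*(u + 2)*(u + 3)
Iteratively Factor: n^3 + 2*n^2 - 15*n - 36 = (n + 3)*(n^2 - n - 12) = (n + 3)^2*(n - 4)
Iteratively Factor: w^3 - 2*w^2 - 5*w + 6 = (w + 2)*(w^2 - 4*w + 3) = (w - 3)*(w + 2)*(w - 1)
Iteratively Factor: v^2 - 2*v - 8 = (v + 2)*(v - 4)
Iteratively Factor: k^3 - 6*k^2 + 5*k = (k - 5)*(k^2 - k) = (k - 5)*(k - 1)*(k)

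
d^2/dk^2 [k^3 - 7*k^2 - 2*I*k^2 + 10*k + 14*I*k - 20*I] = 6*k - 14 - 4*I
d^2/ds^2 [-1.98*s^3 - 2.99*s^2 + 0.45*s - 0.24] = -11.88*s - 5.98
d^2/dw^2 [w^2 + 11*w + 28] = 2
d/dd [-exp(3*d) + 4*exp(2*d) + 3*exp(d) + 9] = (-3*exp(2*d) + 8*exp(d) + 3)*exp(d)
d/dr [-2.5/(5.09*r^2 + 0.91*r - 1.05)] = (25.45*r + 2.275)/(5.09*r^2 + 0.91*r - 1.05)^2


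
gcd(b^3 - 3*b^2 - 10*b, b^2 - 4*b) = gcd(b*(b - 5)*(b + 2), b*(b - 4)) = b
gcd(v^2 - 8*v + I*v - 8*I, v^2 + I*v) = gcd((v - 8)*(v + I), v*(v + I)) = v + I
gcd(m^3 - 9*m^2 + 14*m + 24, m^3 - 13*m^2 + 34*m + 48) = m^2 - 5*m - 6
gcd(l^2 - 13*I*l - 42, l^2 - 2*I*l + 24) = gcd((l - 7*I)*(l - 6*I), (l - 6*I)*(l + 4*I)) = l - 6*I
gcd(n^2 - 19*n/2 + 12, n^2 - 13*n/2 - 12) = n - 8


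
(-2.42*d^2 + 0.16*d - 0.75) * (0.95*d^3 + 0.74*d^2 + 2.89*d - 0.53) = -2.299*d^5 - 1.6388*d^4 - 7.5879*d^3 + 1.19*d^2 - 2.2523*d + 0.3975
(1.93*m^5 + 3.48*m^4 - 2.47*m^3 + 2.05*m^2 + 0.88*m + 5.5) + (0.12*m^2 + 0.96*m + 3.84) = 1.93*m^5 + 3.48*m^4 - 2.47*m^3 + 2.17*m^2 + 1.84*m + 9.34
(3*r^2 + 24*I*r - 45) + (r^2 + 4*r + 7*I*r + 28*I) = 4*r^2 + 4*r + 31*I*r - 45 + 28*I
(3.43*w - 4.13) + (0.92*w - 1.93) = 4.35*w - 6.06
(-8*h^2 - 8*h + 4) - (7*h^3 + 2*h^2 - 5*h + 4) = -7*h^3 - 10*h^2 - 3*h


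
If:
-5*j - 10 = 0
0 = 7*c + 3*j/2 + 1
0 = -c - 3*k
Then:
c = 2/7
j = -2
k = -2/21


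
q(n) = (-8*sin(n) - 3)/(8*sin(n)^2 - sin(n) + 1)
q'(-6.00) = 3.93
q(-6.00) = -3.89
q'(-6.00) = 3.93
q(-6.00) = -3.89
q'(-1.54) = 0.00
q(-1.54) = 0.50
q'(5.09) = -0.00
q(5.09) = 0.50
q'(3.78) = 0.69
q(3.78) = 0.40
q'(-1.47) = 0.00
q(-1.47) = 0.50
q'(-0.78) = -0.29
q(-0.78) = 0.46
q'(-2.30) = 0.19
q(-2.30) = 0.48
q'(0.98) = 1.26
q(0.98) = -1.70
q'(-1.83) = -0.01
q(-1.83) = 0.50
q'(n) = (-16*sin(n)*cos(n) + cos(n))*(-8*sin(n) - 3)/(8*sin(n)^2 - sin(n) + 1)^2 - 8*cos(n)/(8*sin(n)^2 - sin(n) + 1)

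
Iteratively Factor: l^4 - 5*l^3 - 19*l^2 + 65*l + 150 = (l - 5)*(l^3 - 19*l - 30) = (l - 5)^2*(l^2 + 5*l + 6) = (l - 5)^2*(l + 3)*(l + 2)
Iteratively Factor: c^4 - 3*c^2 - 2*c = (c + 1)*(c^3 - c^2 - 2*c) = (c - 2)*(c + 1)*(c^2 + c) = c*(c - 2)*(c + 1)*(c + 1)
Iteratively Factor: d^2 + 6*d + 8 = (d + 4)*(d + 2)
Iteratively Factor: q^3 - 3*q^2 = (q)*(q^2 - 3*q) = q*(q - 3)*(q)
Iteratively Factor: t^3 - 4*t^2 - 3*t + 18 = (t - 3)*(t^2 - t - 6) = (t - 3)*(t + 2)*(t - 3)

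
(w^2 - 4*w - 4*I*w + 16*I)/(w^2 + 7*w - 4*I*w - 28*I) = (w - 4)/(w + 7)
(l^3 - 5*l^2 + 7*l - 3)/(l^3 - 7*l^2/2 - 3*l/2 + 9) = 2*(l^2 - 2*l + 1)/(2*l^2 - l - 6)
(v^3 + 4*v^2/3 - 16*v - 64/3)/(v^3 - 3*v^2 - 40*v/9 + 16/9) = 3*(v + 4)/(3*v - 1)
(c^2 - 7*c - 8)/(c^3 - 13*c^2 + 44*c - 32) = (c + 1)/(c^2 - 5*c + 4)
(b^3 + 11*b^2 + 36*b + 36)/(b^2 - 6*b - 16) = (b^2 + 9*b + 18)/(b - 8)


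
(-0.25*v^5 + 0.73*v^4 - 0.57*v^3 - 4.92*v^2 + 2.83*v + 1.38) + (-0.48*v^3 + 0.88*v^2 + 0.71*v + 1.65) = -0.25*v^5 + 0.73*v^4 - 1.05*v^3 - 4.04*v^2 + 3.54*v + 3.03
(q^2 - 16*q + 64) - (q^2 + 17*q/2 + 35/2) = 93/2 - 49*q/2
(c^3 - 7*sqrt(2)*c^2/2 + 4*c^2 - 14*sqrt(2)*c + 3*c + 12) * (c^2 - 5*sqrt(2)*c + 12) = c^5 - 17*sqrt(2)*c^4/2 + 4*c^4 - 34*sqrt(2)*c^3 + 50*c^3 - 57*sqrt(2)*c^2 + 200*c^2 - 228*sqrt(2)*c + 36*c + 144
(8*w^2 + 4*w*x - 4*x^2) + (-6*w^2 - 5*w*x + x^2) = 2*w^2 - w*x - 3*x^2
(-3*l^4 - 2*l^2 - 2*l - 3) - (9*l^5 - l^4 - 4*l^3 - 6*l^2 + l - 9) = -9*l^5 - 2*l^4 + 4*l^3 + 4*l^2 - 3*l + 6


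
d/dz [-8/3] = 0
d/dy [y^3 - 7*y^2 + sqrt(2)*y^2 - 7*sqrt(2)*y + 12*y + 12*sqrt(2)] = 3*y^2 - 14*y + 2*sqrt(2)*y - 7*sqrt(2) + 12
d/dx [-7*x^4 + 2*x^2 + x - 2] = -28*x^3 + 4*x + 1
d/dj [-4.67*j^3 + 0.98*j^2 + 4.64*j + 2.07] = -14.01*j^2 + 1.96*j + 4.64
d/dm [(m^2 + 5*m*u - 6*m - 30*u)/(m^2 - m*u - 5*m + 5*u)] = ((-2*m + u + 5)*(m^2 + 5*m*u - 6*m - 30*u) + (2*m + 5*u - 6)*(m^2 - m*u - 5*m + 5*u))/(m^2 - m*u - 5*m + 5*u)^2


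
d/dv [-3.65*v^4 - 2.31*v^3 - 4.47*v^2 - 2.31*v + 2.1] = -14.6*v^3 - 6.93*v^2 - 8.94*v - 2.31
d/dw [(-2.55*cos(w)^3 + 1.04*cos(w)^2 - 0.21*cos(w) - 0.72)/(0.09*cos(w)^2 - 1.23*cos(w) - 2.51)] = (0.2295*cos(w)^4 - 6.273*cos(w)^3 - 17.9412*cos(w)^2 + 5.0912*cos(w) + 0.3585)*sin(w)/(0.0081*cos(w)^4 - 0.2214*cos(w)^3 + 1.0611*cos(w)^2 + 6.1746*cos(w) + 6.3001)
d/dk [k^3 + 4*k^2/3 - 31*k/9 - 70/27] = 3*k^2 + 8*k/3 - 31/9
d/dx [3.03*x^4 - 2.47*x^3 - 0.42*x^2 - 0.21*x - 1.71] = 12.12*x^3 - 7.41*x^2 - 0.84*x - 0.21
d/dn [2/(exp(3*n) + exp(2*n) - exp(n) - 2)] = (-6*exp(2*n) - 4*exp(n) + 2)*exp(n)/(exp(3*n) + exp(2*n) - exp(n) - 2)^2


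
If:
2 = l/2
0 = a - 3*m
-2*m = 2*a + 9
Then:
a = -27/8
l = 4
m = -9/8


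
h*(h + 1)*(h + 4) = h^3 + 5*h^2 + 4*h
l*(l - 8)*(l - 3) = l^3 - 11*l^2 + 24*l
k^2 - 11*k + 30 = (k - 6)*(k - 5)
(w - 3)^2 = w^2 - 6*w + 9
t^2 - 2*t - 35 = (t - 7)*(t + 5)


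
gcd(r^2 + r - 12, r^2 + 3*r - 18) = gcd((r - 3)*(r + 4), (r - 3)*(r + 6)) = r - 3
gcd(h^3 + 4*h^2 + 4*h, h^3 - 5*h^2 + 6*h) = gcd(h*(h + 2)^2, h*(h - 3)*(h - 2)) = h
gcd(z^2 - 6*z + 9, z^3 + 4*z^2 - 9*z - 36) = z - 3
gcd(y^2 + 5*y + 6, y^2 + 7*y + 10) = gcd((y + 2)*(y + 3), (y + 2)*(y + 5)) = y + 2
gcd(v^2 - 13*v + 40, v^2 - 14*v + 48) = v - 8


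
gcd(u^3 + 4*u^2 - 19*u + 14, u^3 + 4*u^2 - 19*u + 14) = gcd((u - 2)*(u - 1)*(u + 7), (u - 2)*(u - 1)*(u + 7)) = u^3 + 4*u^2 - 19*u + 14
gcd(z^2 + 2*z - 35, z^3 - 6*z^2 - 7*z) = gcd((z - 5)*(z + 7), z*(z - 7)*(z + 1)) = 1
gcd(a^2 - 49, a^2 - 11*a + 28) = a - 7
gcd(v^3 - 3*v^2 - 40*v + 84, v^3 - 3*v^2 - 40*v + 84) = v^3 - 3*v^2 - 40*v + 84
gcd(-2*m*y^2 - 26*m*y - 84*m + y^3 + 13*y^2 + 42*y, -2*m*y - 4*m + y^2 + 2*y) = -2*m + y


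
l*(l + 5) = l^2 + 5*l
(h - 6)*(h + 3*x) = h^2 + 3*h*x - 6*h - 18*x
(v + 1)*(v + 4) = v^2 + 5*v + 4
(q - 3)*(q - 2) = q^2 - 5*q + 6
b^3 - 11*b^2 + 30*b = b*(b - 6)*(b - 5)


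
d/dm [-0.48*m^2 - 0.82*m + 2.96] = -0.96*m - 0.82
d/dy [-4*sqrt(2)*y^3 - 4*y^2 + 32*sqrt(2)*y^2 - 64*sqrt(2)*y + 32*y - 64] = -12*sqrt(2)*y^2 - 8*y + 64*sqrt(2)*y - 64*sqrt(2) + 32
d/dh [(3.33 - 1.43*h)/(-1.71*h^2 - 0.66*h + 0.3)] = (-2.4453*h^2 + 11.3886*h + 1.7688)/(2.9241*h^4 + 2.2572*h^3 - 0.5904*h^2 - 0.396*h + 0.09)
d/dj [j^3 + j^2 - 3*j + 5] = 3*j^2 + 2*j - 3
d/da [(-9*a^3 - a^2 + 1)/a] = -18*a - 1 - 1/a^2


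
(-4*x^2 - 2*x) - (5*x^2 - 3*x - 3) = -9*x^2 + x + 3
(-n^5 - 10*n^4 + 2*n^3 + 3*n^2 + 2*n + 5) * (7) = -7*n^5 - 70*n^4 + 14*n^3 + 21*n^2 + 14*n + 35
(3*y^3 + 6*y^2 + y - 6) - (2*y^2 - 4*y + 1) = 3*y^3 + 4*y^2 + 5*y - 7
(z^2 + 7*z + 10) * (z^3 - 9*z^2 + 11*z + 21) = z^5 - 2*z^4 - 42*z^3 + 8*z^2 + 257*z + 210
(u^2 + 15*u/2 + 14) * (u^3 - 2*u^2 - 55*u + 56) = u^5 + 11*u^4/2 - 56*u^3 - 769*u^2/2 - 350*u + 784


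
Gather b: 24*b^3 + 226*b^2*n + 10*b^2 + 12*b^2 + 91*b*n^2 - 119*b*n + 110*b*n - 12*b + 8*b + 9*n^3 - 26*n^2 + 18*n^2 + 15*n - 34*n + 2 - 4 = 24*b^3 + b^2*(226*n + 22) + b*(91*n^2 - 9*n - 4) + 9*n^3 - 8*n^2 - 19*n - 2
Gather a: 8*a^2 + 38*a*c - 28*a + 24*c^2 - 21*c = 8*a^2 + a*(38*c - 28) + 24*c^2 - 21*c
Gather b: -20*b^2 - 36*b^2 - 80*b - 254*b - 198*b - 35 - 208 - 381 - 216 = -56*b^2 - 532*b - 840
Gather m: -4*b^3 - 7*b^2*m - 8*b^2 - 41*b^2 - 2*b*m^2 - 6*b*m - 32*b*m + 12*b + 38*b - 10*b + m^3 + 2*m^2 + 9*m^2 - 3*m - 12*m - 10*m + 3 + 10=-4*b^3 - 49*b^2 + 40*b + m^3 + m^2*(11 - 2*b) + m*(-7*b^2 - 38*b - 25) + 13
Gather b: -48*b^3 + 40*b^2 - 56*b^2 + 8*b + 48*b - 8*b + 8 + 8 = -48*b^3 - 16*b^2 + 48*b + 16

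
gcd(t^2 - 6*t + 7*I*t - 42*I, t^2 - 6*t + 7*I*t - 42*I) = t^2 + t*(-6 + 7*I) - 42*I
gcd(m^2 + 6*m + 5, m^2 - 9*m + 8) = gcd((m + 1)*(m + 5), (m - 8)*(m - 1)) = 1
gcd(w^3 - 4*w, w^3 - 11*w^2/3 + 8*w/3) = w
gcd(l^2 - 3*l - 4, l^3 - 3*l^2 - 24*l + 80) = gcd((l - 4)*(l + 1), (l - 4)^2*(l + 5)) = l - 4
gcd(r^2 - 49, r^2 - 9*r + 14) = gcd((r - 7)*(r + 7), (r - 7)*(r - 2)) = r - 7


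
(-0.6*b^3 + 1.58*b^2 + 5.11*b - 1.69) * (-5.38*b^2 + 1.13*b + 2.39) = 3.228*b^5 - 9.1784*b^4 - 27.1404*b^3 + 18.6427*b^2 + 10.3032*b - 4.0391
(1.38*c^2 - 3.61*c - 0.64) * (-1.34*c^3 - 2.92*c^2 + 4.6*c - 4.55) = -1.8492*c^5 + 0.8078*c^4 + 17.7468*c^3 - 21.0162*c^2 + 13.4815*c + 2.912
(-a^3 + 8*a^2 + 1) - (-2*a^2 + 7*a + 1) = -a^3 + 10*a^2 - 7*a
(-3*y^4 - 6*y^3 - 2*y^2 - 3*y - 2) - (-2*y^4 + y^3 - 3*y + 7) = -y^4 - 7*y^3 - 2*y^2 - 9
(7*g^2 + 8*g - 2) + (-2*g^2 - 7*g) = 5*g^2 + g - 2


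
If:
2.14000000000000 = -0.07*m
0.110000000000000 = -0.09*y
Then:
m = -30.57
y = -1.22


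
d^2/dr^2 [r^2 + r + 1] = 2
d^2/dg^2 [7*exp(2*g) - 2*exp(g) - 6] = (28*exp(g) - 2)*exp(g)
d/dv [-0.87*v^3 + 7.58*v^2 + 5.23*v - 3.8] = -2.61*v^2 + 15.16*v + 5.23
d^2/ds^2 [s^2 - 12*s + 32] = 2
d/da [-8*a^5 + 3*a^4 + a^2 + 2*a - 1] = -40*a^4 + 12*a^3 + 2*a + 2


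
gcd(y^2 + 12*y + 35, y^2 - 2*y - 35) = y + 5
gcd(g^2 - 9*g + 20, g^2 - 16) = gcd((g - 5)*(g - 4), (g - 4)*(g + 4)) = g - 4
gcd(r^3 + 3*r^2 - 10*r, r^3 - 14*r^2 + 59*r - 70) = r - 2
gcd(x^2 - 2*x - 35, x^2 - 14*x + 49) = x - 7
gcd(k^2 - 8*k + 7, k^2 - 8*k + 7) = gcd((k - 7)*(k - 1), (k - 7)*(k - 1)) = k^2 - 8*k + 7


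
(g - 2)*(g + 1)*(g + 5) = g^3 + 4*g^2 - 7*g - 10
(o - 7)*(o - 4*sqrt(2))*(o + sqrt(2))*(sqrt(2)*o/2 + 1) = sqrt(2)*o^4/2 - 7*sqrt(2)*o^3/2 - 2*o^3 - 7*sqrt(2)*o^2 + 14*o^2 - 8*o + 49*sqrt(2)*o + 56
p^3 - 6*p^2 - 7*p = p*(p - 7)*(p + 1)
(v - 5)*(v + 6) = v^2 + v - 30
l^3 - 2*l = l*(l - sqrt(2))*(l + sqrt(2))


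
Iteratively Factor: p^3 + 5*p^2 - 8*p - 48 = (p - 3)*(p^2 + 8*p + 16) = (p - 3)*(p + 4)*(p + 4)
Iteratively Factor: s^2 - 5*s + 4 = (s - 1)*(s - 4)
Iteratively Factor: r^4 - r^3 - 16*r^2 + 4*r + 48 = (r + 2)*(r^3 - 3*r^2 - 10*r + 24) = (r - 4)*(r + 2)*(r^2 + r - 6) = (r - 4)*(r + 2)*(r + 3)*(r - 2)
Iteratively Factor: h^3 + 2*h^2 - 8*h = (h - 2)*(h^2 + 4*h) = (h - 2)*(h + 4)*(h)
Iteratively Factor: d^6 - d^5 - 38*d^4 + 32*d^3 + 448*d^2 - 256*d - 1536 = (d - 4)*(d^5 + 3*d^4 - 26*d^3 - 72*d^2 + 160*d + 384) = (d - 4)*(d + 4)*(d^4 - d^3 - 22*d^2 + 16*d + 96) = (d - 4)*(d + 4)^2*(d^3 - 5*d^2 - 2*d + 24) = (d - 4)^2*(d + 4)^2*(d^2 - d - 6) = (d - 4)^2*(d - 3)*(d + 4)^2*(d + 2)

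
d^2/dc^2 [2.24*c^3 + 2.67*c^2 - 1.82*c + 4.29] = 13.44*c + 5.34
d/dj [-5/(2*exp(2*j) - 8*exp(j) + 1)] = 20*(exp(j) - 2)*exp(j)/(2*exp(2*j) - 8*exp(j) + 1)^2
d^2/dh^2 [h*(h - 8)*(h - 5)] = 6*h - 26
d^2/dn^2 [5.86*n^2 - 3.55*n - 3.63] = 11.7200000000000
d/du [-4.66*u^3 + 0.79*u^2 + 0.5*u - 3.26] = -13.98*u^2 + 1.58*u + 0.5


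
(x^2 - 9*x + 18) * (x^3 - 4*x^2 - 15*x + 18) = x^5 - 13*x^4 + 39*x^3 + 81*x^2 - 432*x + 324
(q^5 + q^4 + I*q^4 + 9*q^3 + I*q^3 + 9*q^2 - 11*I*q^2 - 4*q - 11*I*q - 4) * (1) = q^5 + q^4 + I*q^4 + 9*q^3 + I*q^3 + 9*q^2 - 11*I*q^2 - 4*q - 11*I*q - 4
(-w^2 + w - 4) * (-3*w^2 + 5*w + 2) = 3*w^4 - 8*w^3 + 15*w^2 - 18*w - 8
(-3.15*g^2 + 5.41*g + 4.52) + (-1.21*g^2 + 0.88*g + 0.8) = -4.36*g^2 + 6.29*g + 5.32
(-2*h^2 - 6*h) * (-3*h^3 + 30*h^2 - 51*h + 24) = 6*h^5 - 42*h^4 - 78*h^3 + 258*h^2 - 144*h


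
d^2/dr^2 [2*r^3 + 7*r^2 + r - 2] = 12*r + 14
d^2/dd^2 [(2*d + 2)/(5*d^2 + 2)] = 20*(20*d^2*(d + 1) - (3*d + 1)*(5*d^2 + 2))/(5*d^2 + 2)^3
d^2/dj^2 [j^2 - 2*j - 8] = 2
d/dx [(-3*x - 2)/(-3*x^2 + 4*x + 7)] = (-9*x^2 - 12*x - 13)/(9*x^4 - 24*x^3 - 26*x^2 + 56*x + 49)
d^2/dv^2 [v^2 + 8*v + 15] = 2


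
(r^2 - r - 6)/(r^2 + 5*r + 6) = (r - 3)/(r + 3)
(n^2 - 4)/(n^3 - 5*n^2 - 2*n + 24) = (n - 2)/(n^2 - 7*n + 12)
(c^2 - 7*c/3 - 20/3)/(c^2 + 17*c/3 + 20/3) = (c - 4)/(c + 4)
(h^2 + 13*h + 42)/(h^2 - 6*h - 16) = (h^2 + 13*h + 42)/(h^2 - 6*h - 16)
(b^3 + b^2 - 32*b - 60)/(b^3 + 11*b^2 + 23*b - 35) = (b^2 - 4*b - 12)/(b^2 + 6*b - 7)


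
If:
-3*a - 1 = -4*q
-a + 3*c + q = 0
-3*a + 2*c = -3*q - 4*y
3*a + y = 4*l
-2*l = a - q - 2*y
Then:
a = 1/49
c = -4/49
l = -1/49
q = 13/49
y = -1/7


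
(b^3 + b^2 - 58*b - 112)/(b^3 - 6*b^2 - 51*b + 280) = (b + 2)/(b - 5)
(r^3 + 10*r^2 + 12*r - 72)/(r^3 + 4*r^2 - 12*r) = (r + 6)/r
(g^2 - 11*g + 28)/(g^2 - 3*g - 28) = (g - 4)/(g + 4)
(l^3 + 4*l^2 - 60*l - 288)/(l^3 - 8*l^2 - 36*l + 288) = (l + 6)/(l - 6)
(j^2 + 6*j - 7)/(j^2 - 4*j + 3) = (j + 7)/(j - 3)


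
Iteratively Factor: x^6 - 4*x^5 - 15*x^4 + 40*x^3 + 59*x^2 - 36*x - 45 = (x - 5)*(x^5 + x^4 - 10*x^3 - 10*x^2 + 9*x + 9) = (x - 5)*(x - 3)*(x^4 + 4*x^3 + 2*x^2 - 4*x - 3) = (x - 5)*(x - 3)*(x - 1)*(x^3 + 5*x^2 + 7*x + 3) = (x - 5)*(x - 3)*(x - 1)*(x + 1)*(x^2 + 4*x + 3) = (x - 5)*(x - 3)*(x - 1)*(x + 1)*(x + 3)*(x + 1)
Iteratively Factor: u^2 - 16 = (u - 4)*(u + 4)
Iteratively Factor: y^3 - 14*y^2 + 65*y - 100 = (y - 5)*(y^2 - 9*y + 20) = (y - 5)^2*(y - 4)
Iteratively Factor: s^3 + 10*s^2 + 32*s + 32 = (s + 4)*(s^2 + 6*s + 8) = (s + 4)^2*(s + 2)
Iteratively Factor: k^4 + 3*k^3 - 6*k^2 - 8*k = (k + 1)*(k^3 + 2*k^2 - 8*k) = k*(k + 1)*(k^2 + 2*k - 8) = k*(k - 2)*(k + 1)*(k + 4)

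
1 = 1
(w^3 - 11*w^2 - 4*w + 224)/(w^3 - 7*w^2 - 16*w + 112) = (w - 8)/(w - 4)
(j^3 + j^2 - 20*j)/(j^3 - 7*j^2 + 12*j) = (j + 5)/(j - 3)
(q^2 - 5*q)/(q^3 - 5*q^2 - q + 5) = q/(q^2 - 1)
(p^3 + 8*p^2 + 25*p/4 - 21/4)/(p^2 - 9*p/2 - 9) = (2*p^2 + 13*p - 7)/(2*(p - 6))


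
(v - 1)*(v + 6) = v^2 + 5*v - 6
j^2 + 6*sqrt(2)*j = j*(j + 6*sqrt(2))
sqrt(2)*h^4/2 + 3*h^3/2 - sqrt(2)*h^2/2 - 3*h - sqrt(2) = (h - sqrt(2))*(h + sqrt(2)/2)*(h + sqrt(2))*(sqrt(2)*h/2 + 1)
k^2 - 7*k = k*(k - 7)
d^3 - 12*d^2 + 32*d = d*(d - 8)*(d - 4)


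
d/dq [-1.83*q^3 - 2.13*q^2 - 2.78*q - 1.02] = -5.49*q^2 - 4.26*q - 2.78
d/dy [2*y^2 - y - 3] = 4*y - 1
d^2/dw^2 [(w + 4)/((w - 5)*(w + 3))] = 2*(w^3 + 12*w^2 + 21*w + 46)/(w^6 - 6*w^5 - 33*w^4 + 172*w^3 + 495*w^2 - 1350*w - 3375)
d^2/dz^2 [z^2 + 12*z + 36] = 2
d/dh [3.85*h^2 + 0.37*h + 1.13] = 7.7*h + 0.37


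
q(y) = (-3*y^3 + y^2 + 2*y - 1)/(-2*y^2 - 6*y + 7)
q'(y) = (4*y + 6)*(-3*y^3 + y^2 + 2*y - 1)/(-2*y^2 - 6*y + 7)^2 + (-9*y^2 + 2*y + 2)/(-2*y^2 - 6*y + 7) = (6*y^4 + 36*y^3 - 65*y^2 + 10*y + 8)/(4*y^4 + 24*y^3 + 8*y^2 - 84*y + 49)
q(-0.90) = 0.02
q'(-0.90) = -0.65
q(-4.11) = -101.66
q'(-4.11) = -425.15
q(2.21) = 1.50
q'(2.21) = 0.95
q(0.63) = -0.04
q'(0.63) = -0.26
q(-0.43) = -0.16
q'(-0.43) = -0.13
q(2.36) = 1.65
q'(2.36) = 0.98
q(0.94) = 1.79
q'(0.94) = -32.86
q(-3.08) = 13.83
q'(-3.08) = -27.19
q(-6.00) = -23.14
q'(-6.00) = -2.84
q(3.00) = 2.31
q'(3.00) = 1.08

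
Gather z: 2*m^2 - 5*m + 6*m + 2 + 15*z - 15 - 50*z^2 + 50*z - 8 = 2*m^2 + m - 50*z^2 + 65*z - 21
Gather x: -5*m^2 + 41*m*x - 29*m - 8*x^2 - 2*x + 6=-5*m^2 - 29*m - 8*x^2 + x*(41*m - 2) + 6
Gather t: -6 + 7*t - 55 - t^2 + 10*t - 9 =-t^2 + 17*t - 70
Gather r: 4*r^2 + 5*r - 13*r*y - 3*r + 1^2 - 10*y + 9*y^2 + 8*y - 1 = 4*r^2 + r*(2 - 13*y) + 9*y^2 - 2*y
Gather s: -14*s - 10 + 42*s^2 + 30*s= 42*s^2 + 16*s - 10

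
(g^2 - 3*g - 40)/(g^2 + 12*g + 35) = (g - 8)/(g + 7)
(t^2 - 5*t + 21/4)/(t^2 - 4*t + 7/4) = (2*t - 3)/(2*t - 1)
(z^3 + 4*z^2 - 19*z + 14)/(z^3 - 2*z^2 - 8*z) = (-z^3 - 4*z^2 + 19*z - 14)/(z*(-z^2 + 2*z + 8))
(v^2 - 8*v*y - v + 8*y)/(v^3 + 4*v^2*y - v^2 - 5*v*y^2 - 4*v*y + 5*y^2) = (-v + 8*y)/(-v^2 - 4*v*y + 5*y^2)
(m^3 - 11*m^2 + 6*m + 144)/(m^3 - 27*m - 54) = (m - 8)/(m + 3)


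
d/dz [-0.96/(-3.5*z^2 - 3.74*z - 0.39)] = (-6.72*z - 3.5904)/(3.5*z^2 + 3.74*z + 0.39)^2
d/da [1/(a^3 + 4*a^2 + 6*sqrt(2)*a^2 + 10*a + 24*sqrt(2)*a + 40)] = (-3*a^2 - 12*sqrt(2)*a - 8*a - 24*sqrt(2) - 10)/(a^3 + 4*a^2 + 6*sqrt(2)*a^2 + 10*a + 24*sqrt(2)*a + 40)^2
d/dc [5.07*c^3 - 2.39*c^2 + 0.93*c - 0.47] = 15.21*c^2 - 4.78*c + 0.93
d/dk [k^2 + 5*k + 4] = 2*k + 5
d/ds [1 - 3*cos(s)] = 3*sin(s)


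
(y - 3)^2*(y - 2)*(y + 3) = y^4 - 5*y^3 - 3*y^2 + 45*y - 54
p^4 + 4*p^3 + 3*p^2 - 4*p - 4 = (p - 1)*(p + 1)*(p + 2)^2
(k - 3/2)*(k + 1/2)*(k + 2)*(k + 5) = k^4 + 6*k^3 + 9*k^2/4 - 61*k/4 - 15/2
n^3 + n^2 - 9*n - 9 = (n - 3)*(n + 1)*(n + 3)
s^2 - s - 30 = (s - 6)*(s + 5)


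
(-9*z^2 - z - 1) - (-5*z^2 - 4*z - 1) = -4*z^2 + 3*z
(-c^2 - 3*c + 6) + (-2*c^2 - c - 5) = -3*c^2 - 4*c + 1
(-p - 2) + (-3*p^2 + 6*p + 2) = -3*p^2 + 5*p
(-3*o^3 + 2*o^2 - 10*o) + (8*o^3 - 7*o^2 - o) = 5*o^3 - 5*o^2 - 11*o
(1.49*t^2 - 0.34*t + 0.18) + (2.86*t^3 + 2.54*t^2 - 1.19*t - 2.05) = 2.86*t^3 + 4.03*t^2 - 1.53*t - 1.87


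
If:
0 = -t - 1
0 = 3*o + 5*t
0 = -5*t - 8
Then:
No Solution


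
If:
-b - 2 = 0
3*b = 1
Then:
No Solution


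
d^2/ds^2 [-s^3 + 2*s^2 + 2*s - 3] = 4 - 6*s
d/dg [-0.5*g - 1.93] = -0.500000000000000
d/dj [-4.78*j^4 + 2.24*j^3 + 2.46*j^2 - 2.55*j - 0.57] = -19.12*j^3 + 6.72*j^2 + 4.92*j - 2.55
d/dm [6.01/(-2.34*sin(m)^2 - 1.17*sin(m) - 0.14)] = (28.1268*sin(m) + 7.0317)*cos(m)/(2.34*sin(m)^2 + 1.17*sin(m) + 0.14)^2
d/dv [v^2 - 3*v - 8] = 2*v - 3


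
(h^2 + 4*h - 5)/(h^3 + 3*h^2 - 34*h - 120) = (h - 1)/(h^2 - 2*h - 24)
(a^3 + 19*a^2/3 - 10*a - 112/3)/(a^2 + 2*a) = a + 13/3 - 56/(3*a)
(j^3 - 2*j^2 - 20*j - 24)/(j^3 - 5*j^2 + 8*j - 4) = (j^3 - 2*j^2 - 20*j - 24)/(j^3 - 5*j^2 + 8*j - 4)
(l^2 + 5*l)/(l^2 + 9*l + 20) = l/(l + 4)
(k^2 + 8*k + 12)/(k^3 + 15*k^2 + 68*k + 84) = 1/(k + 7)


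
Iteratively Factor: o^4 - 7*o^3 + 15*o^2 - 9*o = (o - 3)*(o^3 - 4*o^2 + 3*o) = (o - 3)*(o - 1)*(o^2 - 3*o) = (o - 3)^2*(o - 1)*(o)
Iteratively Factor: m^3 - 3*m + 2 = (m + 2)*(m^2 - 2*m + 1) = (m - 1)*(m + 2)*(m - 1)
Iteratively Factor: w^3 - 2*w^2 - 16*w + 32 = (w + 4)*(w^2 - 6*w + 8) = (w - 4)*(w + 4)*(w - 2)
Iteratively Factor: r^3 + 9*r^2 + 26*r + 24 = (r + 4)*(r^2 + 5*r + 6) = (r + 2)*(r + 4)*(r + 3)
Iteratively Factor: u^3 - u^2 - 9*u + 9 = (u + 3)*(u^2 - 4*u + 3) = (u - 1)*(u + 3)*(u - 3)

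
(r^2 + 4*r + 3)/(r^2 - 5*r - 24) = (r + 1)/(r - 8)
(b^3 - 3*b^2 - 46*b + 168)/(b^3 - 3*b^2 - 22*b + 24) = (b^2 + 3*b - 28)/(b^2 + 3*b - 4)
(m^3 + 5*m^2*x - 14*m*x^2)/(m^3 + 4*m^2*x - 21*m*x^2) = (-m + 2*x)/(-m + 3*x)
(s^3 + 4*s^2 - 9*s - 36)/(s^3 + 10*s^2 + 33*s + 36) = (s - 3)/(s + 3)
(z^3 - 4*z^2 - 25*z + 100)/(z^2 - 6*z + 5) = (z^2 + z - 20)/(z - 1)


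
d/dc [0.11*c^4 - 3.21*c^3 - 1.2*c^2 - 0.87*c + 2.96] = 0.44*c^3 - 9.63*c^2 - 2.4*c - 0.87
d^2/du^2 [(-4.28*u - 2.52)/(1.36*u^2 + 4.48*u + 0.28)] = (-(2.72*u + 4.48)*(4.28*u + 2.52)*(5.44*u + 8.96) + (34.9248*u + 45.2032)*(1.36*u^2 + 4.48*u + 0.28))/(1.36*u^2 + 4.48*u + 0.28)^3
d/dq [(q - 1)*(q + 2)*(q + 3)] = 3*q^2 + 8*q + 1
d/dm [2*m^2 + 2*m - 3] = 4*m + 2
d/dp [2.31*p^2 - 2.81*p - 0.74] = 4.62*p - 2.81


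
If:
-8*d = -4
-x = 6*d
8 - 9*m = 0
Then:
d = 1/2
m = 8/9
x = -3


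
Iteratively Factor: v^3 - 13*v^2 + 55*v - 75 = (v - 5)*(v^2 - 8*v + 15) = (v - 5)*(v - 3)*(v - 5)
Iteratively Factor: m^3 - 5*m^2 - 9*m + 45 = (m - 5)*(m^2 - 9) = (m - 5)*(m + 3)*(m - 3)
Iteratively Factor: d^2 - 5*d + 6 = (d - 3)*(d - 2)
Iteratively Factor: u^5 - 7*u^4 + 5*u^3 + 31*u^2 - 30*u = (u - 3)*(u^4 - 4*u^3 - 7*u^2 + 10*u) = (u - 5)*(u - 3)*(u^3 + u^2 - 2*u) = (u - 5)*(u - 3)*(u - 1)*(u^2 + 2*u) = u*(u - 5)*(u - 3)*(u - 1)*(u + 2)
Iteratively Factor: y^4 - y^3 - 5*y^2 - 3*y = (y)*(y^3 - y^2 - 5*y - 3) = y*(y + 1)*(y^2 - 2*y - 3) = y*(y + 1)^2*(y - 3)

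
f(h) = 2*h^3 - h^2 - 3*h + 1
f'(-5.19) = 169.00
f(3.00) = 37.00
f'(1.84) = 13.63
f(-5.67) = -378.71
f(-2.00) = -13.00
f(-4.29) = -162.44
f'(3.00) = 45.00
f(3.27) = 50.43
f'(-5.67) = 201.23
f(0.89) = -1.05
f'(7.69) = 336.44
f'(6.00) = 201.00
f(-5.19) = -289.96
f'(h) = 6*h^2 - 2*h - 3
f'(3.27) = 54.62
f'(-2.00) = 25.00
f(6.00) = 379.00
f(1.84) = 4.55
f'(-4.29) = 116.00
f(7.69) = 828.31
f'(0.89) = -0.03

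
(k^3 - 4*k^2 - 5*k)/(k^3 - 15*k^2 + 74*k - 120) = k*(k + 1)/(k^2 - 10*k + 24)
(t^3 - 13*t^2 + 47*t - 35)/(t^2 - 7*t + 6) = (t^2 - 12*t + 35)/(t - 6)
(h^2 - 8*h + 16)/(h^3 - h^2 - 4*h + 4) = (h^2 - 8*h + 16)/(h^3 - h^2 - 4*h + 4)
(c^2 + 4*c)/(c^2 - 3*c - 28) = c/(c - 7)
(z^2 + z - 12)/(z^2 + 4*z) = (z - 3)/z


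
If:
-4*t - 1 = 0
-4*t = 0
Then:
No Solution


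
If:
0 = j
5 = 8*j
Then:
No Solution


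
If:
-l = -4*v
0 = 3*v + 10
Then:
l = -40/3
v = -10/3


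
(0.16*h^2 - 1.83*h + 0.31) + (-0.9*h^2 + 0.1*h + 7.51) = -0.74*h^2 - 1.73*h + 7.82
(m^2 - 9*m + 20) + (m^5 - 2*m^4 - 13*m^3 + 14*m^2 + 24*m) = m^5 - 2*m^4 - 13*m^3 + 15*m^2 + 15*m + 20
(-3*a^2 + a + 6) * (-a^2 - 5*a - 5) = 3*a^4 + 14*a^3 + 4*a^2 - 35*a - 30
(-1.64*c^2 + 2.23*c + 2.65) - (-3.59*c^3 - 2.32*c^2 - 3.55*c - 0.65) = 3.59*c^3 + 0.68*c^2 + 5.78*c + 3.3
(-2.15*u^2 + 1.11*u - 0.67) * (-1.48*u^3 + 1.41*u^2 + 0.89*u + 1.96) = 3.182*u^5 - 4.6743*u^4 + 0.6432*u^3 - 4.1708*u^2 + 1.5793*u - 1.3132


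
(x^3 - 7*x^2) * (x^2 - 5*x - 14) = x^5 - 12*x^4 + 21*x^3 + 98*x^2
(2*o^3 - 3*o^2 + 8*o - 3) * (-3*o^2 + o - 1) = -6*o^5 + 11*o^4 - 29*o^3 + 20*o^2 - 11*o + 3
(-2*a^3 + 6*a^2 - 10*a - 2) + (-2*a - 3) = -2*a^3 + 6*a^2 - 12*a - 5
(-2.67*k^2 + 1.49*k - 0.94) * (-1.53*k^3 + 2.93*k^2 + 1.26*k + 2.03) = 4.0851*k^5 - 10.1028*k^4 + 2.4397*k^3 - 6.2969*k^2 + 1.8403*k - 1.9082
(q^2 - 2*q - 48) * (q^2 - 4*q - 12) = q^4 - 6*q^3 - 52*q^2 + 216*q + 576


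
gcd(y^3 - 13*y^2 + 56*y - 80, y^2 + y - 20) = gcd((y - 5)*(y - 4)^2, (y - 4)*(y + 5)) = y - 4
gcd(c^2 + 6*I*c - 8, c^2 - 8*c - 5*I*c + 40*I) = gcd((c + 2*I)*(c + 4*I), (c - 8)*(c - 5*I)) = 1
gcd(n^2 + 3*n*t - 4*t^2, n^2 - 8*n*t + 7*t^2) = -n + t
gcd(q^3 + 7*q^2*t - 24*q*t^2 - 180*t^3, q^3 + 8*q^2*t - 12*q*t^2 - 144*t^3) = q^2 + 12*q*t + 36*t^2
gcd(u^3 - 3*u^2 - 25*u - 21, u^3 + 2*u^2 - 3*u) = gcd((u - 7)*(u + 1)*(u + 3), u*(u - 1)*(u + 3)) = u + 3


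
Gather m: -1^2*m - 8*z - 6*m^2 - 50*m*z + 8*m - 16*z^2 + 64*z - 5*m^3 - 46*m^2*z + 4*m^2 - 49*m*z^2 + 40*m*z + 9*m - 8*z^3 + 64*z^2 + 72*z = -5*m^3 + m^2*(-46*z - 2) + m*(-49*z^2 - 10*z + 16) - 8*z^3 + 48*z^2 + 128*z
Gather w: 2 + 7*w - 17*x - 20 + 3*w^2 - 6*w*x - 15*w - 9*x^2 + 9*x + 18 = 3*w^2 + w*(-6*x - 8) - 9*x^2 - 8*x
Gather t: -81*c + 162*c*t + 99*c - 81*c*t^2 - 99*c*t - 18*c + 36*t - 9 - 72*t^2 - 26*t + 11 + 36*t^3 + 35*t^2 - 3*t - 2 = 36*t^3 + t^2*(-81*c - 37) + t*(63*c + 7)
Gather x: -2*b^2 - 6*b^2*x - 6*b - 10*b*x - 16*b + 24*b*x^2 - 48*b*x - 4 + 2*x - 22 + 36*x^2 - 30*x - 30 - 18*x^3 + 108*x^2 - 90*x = -2*b^2 - 22*b - 18*x^3 + x^2*(24*b + 144) + x*(-6*b^2 - 58*b - 118) - 56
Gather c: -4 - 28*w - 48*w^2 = -48*w^2 - 28*w - 4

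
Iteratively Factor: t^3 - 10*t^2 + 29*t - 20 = (t - 4)*(t^2 - 6*t + 5) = (t - 5)*(t - 4)*(t - 1)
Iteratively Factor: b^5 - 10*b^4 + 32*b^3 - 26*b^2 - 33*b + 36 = (b - 1)*(b^4 - 9*b^3 + 23*b^2 - 3*b - 36) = (b - 3)*(b - 1)*(b^3 - 6*b^2 + 5*b + 12) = (b - 4)*(b - 3)*(b - 1)*(b^2 - 2*b - 3) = (b - 4)*(b - 3)*(b - 1)*(b + 1)*(b - 3)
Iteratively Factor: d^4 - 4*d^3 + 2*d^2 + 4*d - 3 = (d + 1)*(d^3 - 5*d^2 + 7*d - 3) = (d - 1)*(d + 1)*(d^2 - 4*d + 3) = (d - 3)*(d - 1)*(d + 1)*(d - 1)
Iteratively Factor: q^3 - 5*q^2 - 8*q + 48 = (q - 4)*(q^2 - q - 12) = (q - 4)*(q + 3)*(q - 4)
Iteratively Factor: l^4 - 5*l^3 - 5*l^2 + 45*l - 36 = (l - 4)*(l^3 - l^2 - 9*l + 9) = (l - 4)*(l - 3)*(l^2 + 2*l - 3) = (l - 4)*(l - 3)*(l - 1)*(l + 3)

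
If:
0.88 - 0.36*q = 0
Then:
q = 2.44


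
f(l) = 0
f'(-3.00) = 0.00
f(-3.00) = 0.00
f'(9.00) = 0.00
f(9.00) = 0.00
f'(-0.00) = 0.00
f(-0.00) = 0.00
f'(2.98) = 0.00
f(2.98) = 0.00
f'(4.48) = 0.00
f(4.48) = 0.00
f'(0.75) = 0.00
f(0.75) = 0.00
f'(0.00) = 0.00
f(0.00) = 0.00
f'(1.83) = 0.00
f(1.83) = 0.00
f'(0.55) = 0.00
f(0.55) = 0.00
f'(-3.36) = 0.00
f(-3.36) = 0.00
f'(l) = 0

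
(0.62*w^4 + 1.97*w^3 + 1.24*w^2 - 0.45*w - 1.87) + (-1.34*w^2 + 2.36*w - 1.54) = 0.62*w^4 + 1.97*w^3 - 0.1*w^2 + 1.91*w - 3.41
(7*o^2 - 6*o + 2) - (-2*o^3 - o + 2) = 2*o^3 + 7*o^2 - 5*o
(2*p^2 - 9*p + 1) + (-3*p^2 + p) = -p^2 - 8*p + 1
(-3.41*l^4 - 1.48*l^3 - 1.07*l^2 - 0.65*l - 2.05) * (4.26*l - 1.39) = -14.5266*l^5 - 1.5649*l^4 - 2.501*l^3 - 1.2817*l^2 - 7.8295*l + 2.8495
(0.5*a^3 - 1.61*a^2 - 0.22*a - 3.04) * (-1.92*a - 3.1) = -0.96*a^4 + 1.5412*a^3 + 5.4134*a^2 + 6.5188*a + 9.424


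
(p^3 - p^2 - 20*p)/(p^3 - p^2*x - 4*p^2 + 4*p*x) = (p^2 - p - 20)/(p^2 - p*x - 4*p + 4*x)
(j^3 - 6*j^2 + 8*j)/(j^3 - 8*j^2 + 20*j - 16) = j/(j - 2)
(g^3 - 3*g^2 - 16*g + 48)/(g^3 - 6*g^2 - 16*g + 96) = (g - 3)/(g - 6)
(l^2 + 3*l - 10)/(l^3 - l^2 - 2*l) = (l + 5)/(l*(l + 1))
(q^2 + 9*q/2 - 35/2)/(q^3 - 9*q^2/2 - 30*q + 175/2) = (q + 7)/(q^2 - 2*q - 35)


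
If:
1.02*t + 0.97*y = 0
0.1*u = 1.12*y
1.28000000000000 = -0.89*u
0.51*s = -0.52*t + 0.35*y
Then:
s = -0.21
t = 0.12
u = -1.44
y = -0.13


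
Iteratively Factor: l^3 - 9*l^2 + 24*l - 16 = (l - 4)*(l^2 - 5*l + 4) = (l - 4)*(l - 1)*(l - 4)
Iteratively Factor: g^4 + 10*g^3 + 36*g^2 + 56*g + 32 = (g + 2)*(g^3 + 8*g^2 + 20*g + 16) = (g + 2)^2*(g^2 + 6*g + 8) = (g + 2)^3*(g + 4)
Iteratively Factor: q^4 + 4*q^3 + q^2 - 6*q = (q + 3)*(q^3 + q^2 - 2*q) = q*(q + 3)*(q^2 + q - 2) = q*(q - 1)*(q + 3)*(q + 2)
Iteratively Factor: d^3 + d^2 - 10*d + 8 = (d - 2)*(d^2 + 3*d - 4) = (d - 2)*(d - 1)*(d + 4)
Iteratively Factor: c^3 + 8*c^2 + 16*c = (c + 4)*(c^2 + 4*c) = c*(c + 4)*(c + 4)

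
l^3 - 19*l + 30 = (l - 3)*(l - 2)*(l + 5)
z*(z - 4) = z^2 - 4*z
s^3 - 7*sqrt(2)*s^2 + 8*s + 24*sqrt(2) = (s - 6*sqrt(2))*(s - 2*sqrt(2))*(s + sqrt(2))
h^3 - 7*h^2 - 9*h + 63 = (h - 7)*(h - 3)*(h + 3)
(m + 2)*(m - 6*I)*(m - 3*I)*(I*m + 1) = I*m^4 + 10*m^3 + 2*I*m^3 + 20*m^2 - 27*I*m^2 - 18*m - 54*I*m - 36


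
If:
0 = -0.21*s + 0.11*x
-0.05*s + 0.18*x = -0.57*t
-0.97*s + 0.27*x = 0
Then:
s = 0.00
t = 0.00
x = 0.00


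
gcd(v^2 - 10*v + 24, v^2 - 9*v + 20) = v - 4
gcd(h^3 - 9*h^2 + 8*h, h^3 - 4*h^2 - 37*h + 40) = h^2 - 9*h + 8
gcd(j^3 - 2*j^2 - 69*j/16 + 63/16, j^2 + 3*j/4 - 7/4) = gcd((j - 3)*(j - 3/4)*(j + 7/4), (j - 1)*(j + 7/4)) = j + 7/4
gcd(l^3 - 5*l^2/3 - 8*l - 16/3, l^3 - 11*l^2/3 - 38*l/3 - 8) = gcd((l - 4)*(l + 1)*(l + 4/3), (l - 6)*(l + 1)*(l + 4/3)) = l^2 + 7*l/3 + 4/3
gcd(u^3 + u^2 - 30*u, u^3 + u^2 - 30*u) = u^3 + u^2 - 30*u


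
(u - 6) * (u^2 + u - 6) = u^3 - 5*u^2 - 12*u + 36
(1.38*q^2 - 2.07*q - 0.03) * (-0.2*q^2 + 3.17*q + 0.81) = -0.276*q^4 + 4.7886*q^3 - 5.4381*q^2 - 1.7718*q - 0.0243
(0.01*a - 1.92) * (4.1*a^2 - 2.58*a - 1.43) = 0.041*a^3 - 7.8978*a^2 + 4.9393*a + 2.7456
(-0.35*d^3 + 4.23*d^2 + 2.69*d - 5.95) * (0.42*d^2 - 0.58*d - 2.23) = -0.147*d^5 + 1.9796*d^4 - 0.5431*d^3 - 13.4921*d^2 - 2.5477*d + 13.2685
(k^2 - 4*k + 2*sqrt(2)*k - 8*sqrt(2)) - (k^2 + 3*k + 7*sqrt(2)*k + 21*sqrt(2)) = -5*sqrt(2)*k - 7*k - 29*sqrt(2)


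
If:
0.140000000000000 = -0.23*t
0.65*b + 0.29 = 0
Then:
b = -0.45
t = -0.61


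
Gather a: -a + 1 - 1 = -a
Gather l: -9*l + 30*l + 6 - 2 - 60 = 21*l - 56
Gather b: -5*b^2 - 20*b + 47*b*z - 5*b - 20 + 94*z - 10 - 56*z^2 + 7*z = -5*b^2 + b*(47*z - 25) - 56*z^2 + 101*z - 30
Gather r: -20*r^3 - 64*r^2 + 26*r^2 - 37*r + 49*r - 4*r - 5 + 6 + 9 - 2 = -20*r^3 - 38*r^2 + 8*r + 8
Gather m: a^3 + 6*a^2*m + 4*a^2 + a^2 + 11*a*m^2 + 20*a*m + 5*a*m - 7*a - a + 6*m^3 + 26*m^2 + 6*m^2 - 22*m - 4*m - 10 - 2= a^3 + 5*a^2 - 8*a + 6*m^3 + m^2*(11*a + 32) + m*(6*a^2 + 25*a - 26) - 12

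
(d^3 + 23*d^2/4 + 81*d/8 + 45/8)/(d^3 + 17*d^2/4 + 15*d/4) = (d + 3/2)/d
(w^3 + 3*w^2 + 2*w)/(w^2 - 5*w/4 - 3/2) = 4*w*(w^2 + 3*w + 2)/(4*w^2 - 5*w - 6)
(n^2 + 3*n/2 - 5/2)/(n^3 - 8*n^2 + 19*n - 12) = (n + 5/2)/(n^2 - 7*n + 12)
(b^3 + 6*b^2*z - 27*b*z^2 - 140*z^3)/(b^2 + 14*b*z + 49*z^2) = (b^2 - b*z - 20*z^2)/(b + 7*z)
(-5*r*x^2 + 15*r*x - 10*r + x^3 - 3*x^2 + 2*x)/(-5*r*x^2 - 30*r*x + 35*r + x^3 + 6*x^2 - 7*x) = (x - 2)/(x + 7)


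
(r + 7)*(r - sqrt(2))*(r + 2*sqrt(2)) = r^3 + sqrt(2)*r^2 + 7*r^2 - 4*r + 7*sqrt(2)*r - 28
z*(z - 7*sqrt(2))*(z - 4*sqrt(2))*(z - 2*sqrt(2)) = z^4 - 13*sqrt(2)*z^3 + 100*z^2 - 112*sqrt(2)*z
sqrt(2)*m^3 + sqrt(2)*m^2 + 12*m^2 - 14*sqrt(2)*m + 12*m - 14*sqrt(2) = (m - sqrt(2))*(m + 7*sqrt(2))*(sqrt(2)*m + sqrt(2))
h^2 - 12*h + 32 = (h - 8)*(h - 4)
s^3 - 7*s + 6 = (s - 2)*(s - 1)*(s + 3)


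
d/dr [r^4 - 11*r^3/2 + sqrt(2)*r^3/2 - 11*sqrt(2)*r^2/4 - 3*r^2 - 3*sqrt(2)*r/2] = 4*r^3 - 33*r^2/2 + 3*sqrt(2)*r^2/2 - 11*sqrt(2)*r/2 - 6*r - 3*sqrt(2)/2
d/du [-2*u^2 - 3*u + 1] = -4*u - 3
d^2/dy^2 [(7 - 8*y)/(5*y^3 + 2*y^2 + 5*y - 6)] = 2*(-600*y^5 + 810*y^4 + 728*y^3 - 831*y^2 + 552*y + 19)/(125*y^9 + 150*y^8 + 435*y^7 - 142*y^6 + 75*y^5 - 822*y^4 + 305*y^3 - 234*y^2 + 540*y - 216)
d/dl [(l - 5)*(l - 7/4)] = 2*l - 27/4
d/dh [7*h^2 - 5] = 14*h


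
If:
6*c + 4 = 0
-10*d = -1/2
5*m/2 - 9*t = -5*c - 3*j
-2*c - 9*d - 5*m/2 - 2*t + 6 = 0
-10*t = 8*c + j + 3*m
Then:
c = -2/3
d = 1/20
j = -4438/2535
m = 14587/5070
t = -523/3380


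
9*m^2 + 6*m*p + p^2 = (3*m + p)^2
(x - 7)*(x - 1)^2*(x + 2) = x^4 - 7*x^3 - 3*x^2 + 23*x - 14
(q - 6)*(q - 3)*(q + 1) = q^3 - 8*q^2 + 9*q + 18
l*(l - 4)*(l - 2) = l^3 - 6*l^2 + 8*l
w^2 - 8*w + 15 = (w - 5)*(w - 3)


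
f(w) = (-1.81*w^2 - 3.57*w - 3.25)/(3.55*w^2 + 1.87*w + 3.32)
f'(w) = (-7.1*w - 1.87)*(-1.81*w^2 - 3.57*w - 3.25)/(3.55*w^2 + 1.87*w + 3.32)^2 + (-3.62*w - 3.57)/(3.55*w^2 + 1.87*w + 3.32)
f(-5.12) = -0.37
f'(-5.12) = 0.02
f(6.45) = -0.62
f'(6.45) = 0.02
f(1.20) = -0.95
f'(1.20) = 0.18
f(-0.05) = -0.95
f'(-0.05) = -0.60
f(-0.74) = -0.41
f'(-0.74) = -0.59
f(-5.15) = -0.37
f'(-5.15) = 0.02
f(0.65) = -1.05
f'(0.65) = 0.15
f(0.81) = -1.02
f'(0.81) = 0.18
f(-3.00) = -0.30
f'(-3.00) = 0.05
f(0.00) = -0.98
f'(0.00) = -0.52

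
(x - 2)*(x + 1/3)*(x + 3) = x^3 + 4*x^2/3 - 17*x/3 - 2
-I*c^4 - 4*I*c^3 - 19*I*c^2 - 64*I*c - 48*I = (c + 3)*(c - 4*I)*(c + 4*I)*(-I*c - I)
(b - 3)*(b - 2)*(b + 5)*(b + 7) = b^4 + 7*b^3 - 19*b^2 - 103*b + 210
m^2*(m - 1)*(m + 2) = m^4 + m^3 - 2*m^2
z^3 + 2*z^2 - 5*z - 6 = (z - 2)*(z + 1)*(z + 3)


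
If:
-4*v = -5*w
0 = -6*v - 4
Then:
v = -2/3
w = -8/15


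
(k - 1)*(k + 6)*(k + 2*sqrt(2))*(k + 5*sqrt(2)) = k^4 + 5*k^3 + 7*sqrt(2)*k^3 + 14*k^2 + 35*sqrt(2)*k^2 - 42*sqrt(2)*k + 100*k - 120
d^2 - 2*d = d*(d - 2)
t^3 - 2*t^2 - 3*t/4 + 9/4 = (t - 3/2)^2*(t + 1)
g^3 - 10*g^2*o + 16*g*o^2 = g*(g - 8*o)*(g - 2*o)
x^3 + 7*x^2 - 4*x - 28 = (x - 2)*(x + 2)*(x + 7)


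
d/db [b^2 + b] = 2*b + 1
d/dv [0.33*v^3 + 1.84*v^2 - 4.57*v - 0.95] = 0.99*v^2 + 3.68*v - 4.57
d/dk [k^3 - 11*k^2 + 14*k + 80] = 3*k^2 - 22*k + 14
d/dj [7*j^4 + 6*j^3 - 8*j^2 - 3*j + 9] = 28*j^3 + 18*j^2 - 16*j - 3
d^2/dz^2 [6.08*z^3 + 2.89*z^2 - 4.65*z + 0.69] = 36.48*z + 5.78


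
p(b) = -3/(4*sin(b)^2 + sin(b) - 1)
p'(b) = -3*(-8*sin(b)*cos(b) - cos(b))/(4*sin(b)^2 + sin(b) - 1)^2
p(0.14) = 3.83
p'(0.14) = 10.27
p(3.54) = 3.82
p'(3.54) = 9.42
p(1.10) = -0.98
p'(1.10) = 1.18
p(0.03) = 3.10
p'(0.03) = 3.98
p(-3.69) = -4.93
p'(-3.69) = -35.75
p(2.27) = -1.42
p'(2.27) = -3.09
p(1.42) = -0.77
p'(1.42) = 0.26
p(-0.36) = 3.51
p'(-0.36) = -6.97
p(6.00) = 3.10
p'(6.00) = -3.80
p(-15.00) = -72.80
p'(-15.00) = 5639.68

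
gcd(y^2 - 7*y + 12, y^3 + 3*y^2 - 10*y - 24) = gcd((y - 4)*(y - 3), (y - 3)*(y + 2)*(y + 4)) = y - 3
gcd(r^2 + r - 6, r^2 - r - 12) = r + 3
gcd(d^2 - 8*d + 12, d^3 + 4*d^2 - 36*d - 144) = d - 6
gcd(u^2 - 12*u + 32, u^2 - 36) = 1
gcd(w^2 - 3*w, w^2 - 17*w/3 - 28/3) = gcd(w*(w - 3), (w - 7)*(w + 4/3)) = 1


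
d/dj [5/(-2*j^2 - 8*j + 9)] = 20*(j + 2)/(2*j^2 + 8*j - 9)^2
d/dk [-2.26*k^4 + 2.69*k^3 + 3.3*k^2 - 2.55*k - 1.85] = -9.04*k^3 + 8.07*k^2 + 6.6*k - 2.55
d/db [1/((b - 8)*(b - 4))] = 2*(6 - b)/(b^4 - 24*b^3 + 208*b^2 - 768*b + 1024)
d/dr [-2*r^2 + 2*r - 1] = 2 - 4*r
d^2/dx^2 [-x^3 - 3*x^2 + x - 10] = -6*x - 6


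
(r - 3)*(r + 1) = r^2 - 2*r - 3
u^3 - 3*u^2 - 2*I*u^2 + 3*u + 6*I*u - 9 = (u - 3)*(u - 3*I)*(u + I)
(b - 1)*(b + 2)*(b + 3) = b^3 + 4*b^2 + b - 6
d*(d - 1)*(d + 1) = d^3 - d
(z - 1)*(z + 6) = z^2 + 5*z - 6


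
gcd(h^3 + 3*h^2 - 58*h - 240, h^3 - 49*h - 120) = h^2 - 3*h - 40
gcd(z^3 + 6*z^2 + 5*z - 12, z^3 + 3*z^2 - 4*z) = z^2 + 3*z - 4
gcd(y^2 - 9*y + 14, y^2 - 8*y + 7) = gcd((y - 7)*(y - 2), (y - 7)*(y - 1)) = y - 7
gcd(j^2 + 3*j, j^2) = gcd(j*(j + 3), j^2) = j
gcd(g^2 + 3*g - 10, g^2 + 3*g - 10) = g^2 + 3*g - 10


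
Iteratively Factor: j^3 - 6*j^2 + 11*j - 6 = (j - 1)*(j^2 - 5*j + 6) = (j - 2)*(j - 1)*(j - 3)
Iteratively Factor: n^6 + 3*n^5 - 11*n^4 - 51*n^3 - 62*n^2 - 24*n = (n - 4)*(n^5 + 7*n^4 + 17*n^3 + 17*n^2 + 6*n) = (n - 4)*(n + 1)*(n^4 + 6*n^3 + 11*n^2 + 6*n) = n*(n - 4)*(n + 1)*(n^3 + 6*n^2 + 11*n + 6) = n*(n - 4)*(n + 1)*(n + 2)*(n^2 + 4*n + 3) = n*(n - 4)*(n + 1)*(n + 2)*(n + 3)*(n + 1)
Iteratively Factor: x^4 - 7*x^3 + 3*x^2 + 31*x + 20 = (x - 5)*(x^3 - 2*x^2 - 7*x - 4) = (x - 5)*(x - 4)*(x^2 + 2*x + 1) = (x - 5)*(x - 4)*(x + 1)*(x + 1)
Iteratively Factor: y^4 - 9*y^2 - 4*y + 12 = (y + 2)*(y^3 - 2*y^2 - 5*y + 6) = (y + 2)^2*(y^2 - 4*y + 3) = (y - 1)*(y + 2)^2*(y - 3)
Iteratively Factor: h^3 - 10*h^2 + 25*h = (h - 5)*(h^2 - 5*h) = (h - 5)^2*(h)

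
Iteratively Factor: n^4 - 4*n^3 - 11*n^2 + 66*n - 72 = (n + 4)*(n^3 - 8*n^2 + 21*n - 18) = (n - 3)*(n + 4)*(n^2 - 5*n + 6) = (n - 3)*(n - 2)*(n + 4)*(n - 3)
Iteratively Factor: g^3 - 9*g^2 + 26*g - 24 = (g - 3)*(g^2 - 6*g + 8) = (g - 3)*(g - 2)*(g - 4)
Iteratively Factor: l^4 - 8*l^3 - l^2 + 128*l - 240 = (l + 4)*(l^3 - 12*l^2 + 47*l - 60) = (l - 3)*(l + 4)*(l^2 - 9*l + 20) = (l - 4)*(l - 3)*(l + 4)*(l - 5)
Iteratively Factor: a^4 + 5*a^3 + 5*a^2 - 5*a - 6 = (a + 2)*(a^3 + 3*a^2 - a - 3) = (a - 1)*(a + 2)*(a^2 + 4*a + 3) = (a - 1)*(a + 1)*(a + 2)*(a + 3)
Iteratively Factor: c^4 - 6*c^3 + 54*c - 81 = (c + 3)*(c^3 - 9*c^2 + 27*c - 27) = (c - 3)*(c + 3)*(c^2 - 6*c + 9) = (c - 3)^2*(c + 3)*(c - 3)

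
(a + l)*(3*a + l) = 3*a^2 + 4*a*l + l^2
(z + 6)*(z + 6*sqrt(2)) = z^2 + 6*z + 6*sqrt(2)*z + 36*sqrt(2)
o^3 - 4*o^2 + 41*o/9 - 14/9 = (o - 7/3)*(o - 1)*(o - 2/3)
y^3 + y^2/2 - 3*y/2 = y*(y - 1)*(y + 3/2)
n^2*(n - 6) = n^3 - 6*n^2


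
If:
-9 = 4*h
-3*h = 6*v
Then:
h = -9/4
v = 9/8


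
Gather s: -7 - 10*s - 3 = -10*s - 10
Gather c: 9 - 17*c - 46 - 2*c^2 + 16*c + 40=-2*c^2 - c + 3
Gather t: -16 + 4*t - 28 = 4*t - 44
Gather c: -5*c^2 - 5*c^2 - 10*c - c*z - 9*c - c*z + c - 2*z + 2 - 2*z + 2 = -10*c^2 + c*(-2*z - 18) - 4*z + 4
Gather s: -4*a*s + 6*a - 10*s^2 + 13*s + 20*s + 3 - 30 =6*a - 10*s^2 + s*(33 - 4*a) - 27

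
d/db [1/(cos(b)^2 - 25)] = 2*sin(b)*cos(b)/(cos(b)^2 - 25)^2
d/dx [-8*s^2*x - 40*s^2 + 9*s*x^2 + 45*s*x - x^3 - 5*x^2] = -8*s^2 + 18*s*x + 45*s - 3*x^2 - 10*x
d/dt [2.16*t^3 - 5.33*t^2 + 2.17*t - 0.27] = 6.48*t^2 - 10.66*t + 2.17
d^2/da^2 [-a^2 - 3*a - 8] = -2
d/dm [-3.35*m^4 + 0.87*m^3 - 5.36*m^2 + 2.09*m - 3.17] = -13.4*m^3 + 2.61*m^2 - 10.72*m + 2.09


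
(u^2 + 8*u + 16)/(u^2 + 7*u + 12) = (u + 4)/(u + 3)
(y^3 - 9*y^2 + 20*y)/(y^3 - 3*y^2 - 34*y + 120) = y/(y + 6)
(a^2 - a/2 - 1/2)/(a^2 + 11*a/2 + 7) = (2*a^2 - a - 1)/(2*a^2 + 11*a + 14)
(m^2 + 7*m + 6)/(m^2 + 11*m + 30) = (m + 1)/(m + 5)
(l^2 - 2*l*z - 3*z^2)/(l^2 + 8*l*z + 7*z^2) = (l - 3*z)/(l + 7*z)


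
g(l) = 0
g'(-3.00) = 0.00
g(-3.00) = 0.00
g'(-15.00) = 0.00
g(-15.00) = 0.00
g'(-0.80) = 0.00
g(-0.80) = 0.00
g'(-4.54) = 0.00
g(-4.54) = 0.00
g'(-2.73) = 0.00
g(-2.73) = 0.00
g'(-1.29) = 0.00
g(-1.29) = 0.00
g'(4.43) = 0.00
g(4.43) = 0.00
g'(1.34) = 0.00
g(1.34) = 0.00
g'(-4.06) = 0.00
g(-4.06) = 0.00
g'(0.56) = 0.00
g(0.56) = 0.00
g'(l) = 0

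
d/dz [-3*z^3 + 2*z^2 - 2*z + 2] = -9*z^2 + 4*z - 2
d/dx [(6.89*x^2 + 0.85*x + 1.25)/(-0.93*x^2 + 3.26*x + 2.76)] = (23.2519*x^2 + 40.3578*x - 1.729)/(0.8649*x^4 - 6.0636*x^3 + 5.494*x^2 + 17.9952*x + 7.6176)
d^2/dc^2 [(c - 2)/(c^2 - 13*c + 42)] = 2*(3*(5 - c)*(c^2 - 13*c + 42) + (c - 2)*(2*c - 13)^2)/(c^2 - 13*c + 42)^3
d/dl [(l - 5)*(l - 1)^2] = (l - 1)*(3*l - 11)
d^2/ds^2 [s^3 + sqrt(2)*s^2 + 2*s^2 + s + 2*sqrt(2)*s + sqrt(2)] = 6*s + 2*sqrt(2) + 4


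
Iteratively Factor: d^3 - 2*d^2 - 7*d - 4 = (d + 1)*(d^2 - 3*d - 4) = (d + 1)^2*(d - 4)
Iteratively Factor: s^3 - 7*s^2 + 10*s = (s)*(s^2 - 7*s + 10) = s*(s - 2)*(s - 5)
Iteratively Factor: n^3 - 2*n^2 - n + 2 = (n - 2)*(n^2 - 1) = (n - 2)*(n + 1)*(n - 1)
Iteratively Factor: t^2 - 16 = (t - 4)*(t + 4)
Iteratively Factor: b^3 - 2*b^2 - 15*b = (b - 5)*(b^2 + 3*b) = (b - 5)*(b + 3)*(b)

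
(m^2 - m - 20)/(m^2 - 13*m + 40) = (m + 4)/(m - 8)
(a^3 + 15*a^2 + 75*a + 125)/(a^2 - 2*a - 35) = (a^2 + 10*a + 25)/(a - 7)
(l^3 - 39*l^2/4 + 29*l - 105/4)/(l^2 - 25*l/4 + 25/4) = (4*l^2 - 19*l + 21)/(4*l - 5)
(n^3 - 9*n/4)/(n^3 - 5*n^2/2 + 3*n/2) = (n + 3/2)/(n - 1)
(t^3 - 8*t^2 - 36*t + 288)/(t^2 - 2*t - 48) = t - 6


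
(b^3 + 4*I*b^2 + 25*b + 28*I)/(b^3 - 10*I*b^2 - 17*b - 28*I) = (b + 7*I)/(b - 7*I)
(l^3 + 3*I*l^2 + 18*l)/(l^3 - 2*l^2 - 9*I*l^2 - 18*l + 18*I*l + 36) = l*(l + 6*I)/(l^2 - 2*l*(1 + 3*I) + 12*I)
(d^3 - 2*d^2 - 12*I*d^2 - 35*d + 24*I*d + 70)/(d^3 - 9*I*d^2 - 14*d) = (d^2 - d*(2 + 5*I) + 10*I)/(d*(d - 2*I))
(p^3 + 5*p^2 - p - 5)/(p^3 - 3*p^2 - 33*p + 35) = (p + 1)/(p - 7)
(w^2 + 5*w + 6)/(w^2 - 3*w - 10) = (w + 3)/(w - 5)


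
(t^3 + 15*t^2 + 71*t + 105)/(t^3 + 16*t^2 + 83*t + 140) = (t + 3)/(t + 4)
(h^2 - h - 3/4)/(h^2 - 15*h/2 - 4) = (h - 3/2)/(h - 8)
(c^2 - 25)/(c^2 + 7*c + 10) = (c - 5)/(c + 2)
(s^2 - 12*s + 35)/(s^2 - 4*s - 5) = (s - 7)/(s + 1)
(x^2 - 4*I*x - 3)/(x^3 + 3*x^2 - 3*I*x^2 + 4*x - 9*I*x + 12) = (x^2 - 4*I*x - 3)/(x^3 + 3*x^2*(1 - I) + x*(4 - 9*I) + 12)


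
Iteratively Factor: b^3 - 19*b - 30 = (b + 3)*(b^2 - 3*b - 10) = (b - 5)*(b + 3)*(b + 2)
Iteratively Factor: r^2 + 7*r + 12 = (r + 3)*(r + 4)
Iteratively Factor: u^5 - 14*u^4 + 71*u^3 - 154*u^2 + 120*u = (u - 2)*(u^4 - 12*u^3 + 47*u^2 - 60*u) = (u - 3)*(u - 2)*(u^3 - 9*u^2 + 20*u) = (u - 4)*(u - 3)*(u - 2)*(u^2 - 5*u) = u*(u - 4)*(u - 3)*(u - 2)*(u - 5)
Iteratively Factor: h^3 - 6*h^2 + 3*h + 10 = (h + 1)*(h^2 - 7*h + 10) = (h - 2)*(h + 1)*(h - 5)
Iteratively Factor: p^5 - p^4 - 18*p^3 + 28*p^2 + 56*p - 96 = (p - 3)*(p^4 + 2*p^3 - 12*p^2 - 8*p + 32) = (p - 3)*(p + 4)*(p^3 - 2*p^2 - 4*p + 8) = (p - 3)*(p + 2)*(p + 4)*(p^2 - 4*p + 4) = (p - 3)*(p - 2)*(p + 2)*(p + 4)*(p - 2)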